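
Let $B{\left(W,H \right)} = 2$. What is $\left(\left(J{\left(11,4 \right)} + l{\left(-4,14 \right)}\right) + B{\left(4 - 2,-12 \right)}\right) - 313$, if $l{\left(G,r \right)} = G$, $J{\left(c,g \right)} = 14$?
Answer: $-301$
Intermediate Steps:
$\left(\left(J{\left(11,4 \right)} + l{\left(-4,14 \right)}\right) + B{\left(4 - 2,-12 \right)}\right) - 313 = \left(\left(14 - 4\right) + 2\right) - 313 = \left(10 + 2\right) - 313 = 12 - 313 = -301$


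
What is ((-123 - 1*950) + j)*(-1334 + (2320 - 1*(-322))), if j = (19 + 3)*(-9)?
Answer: -1662468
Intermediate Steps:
j = -198 (j = 22*(-9) = -198)
((-123 - 1*950) + j)*(-1334 + (2320 - 1*(-322))) = ((-123 - 1*950) - 198)*(-1334 + (2320 - 1*(-322))) = ((-123 - 950) - 198)*(-1334 + (2320 + 322)) = (-1073 - 198)*(-1334 + 2642) = -1271*1308 = -1662468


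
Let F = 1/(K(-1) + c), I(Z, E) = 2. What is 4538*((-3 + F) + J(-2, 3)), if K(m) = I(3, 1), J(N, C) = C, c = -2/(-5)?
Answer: 11345/6 ≈ 1890.8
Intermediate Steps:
c = ⅖ (c = -2*(-⅕) = ⅖ ≈ 0.40000)
K(m) = 2
F = 5/12 (F = 1/(2 + ⅖) = 1/(12/5) = 5/12 ≈ 0.41667)
4538*((-3 + F) + J(-2, 3)) = 4538*((-3 + 5/12) + 3) = 4538*(-31/12 + 3) = 4538*(5/12) = 11345/6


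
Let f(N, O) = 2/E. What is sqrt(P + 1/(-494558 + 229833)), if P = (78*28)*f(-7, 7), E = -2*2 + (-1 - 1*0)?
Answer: I*sqrt(2448851965229)/52945 ≈ 29.557*I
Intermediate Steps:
E = -5 (E = -4 + (-1 + 0) = -4 - 1 = -5)
f(N, O) = -2/5 (f(N, O) = 2/(-5) = 2*(-1/5) = -2/5)
P = -4368/5 (P = (78*28)*(-2/5) = 2184*(-2/5) = -4368/5 ≈ -873.60)
sqrt(P + 1/(-494558 + 229833)) = sqrt(-4368/5 + 1/(-494558 + 229833)) = sqrt(-4368/5 + 1/(-264725)) = sqrt(-4368/5 - 1/264725) = sqrt(-231263761/264725) = I*sqrt(2448851965229)/52945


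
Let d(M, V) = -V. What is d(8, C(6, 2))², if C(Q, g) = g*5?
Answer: 100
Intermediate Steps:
C(Q, g) = 5*g
d(8, C(6, 2))² = (-5*2)² = (-1*10)² = (-10)² = 100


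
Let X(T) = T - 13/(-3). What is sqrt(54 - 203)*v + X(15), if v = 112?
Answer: 58/3 + 112*I*sqrt(149) ≈ 19.333 + 1367.1*I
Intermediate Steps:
X(T) = 13/3 + T (X(T) = T - 13*(-1/3) = T + 13/3 = 13/3 + T)
sqrt(54 - 203)*v + X(15) = sqrt(54 - 203)*112 + (13/3 + 15) = sqrt(-149)*112 + 58/3 = (I*sqrt(149))*112 + 58/3 = 112*I*sqrt(149) + 58/3 = 58/3 + 112*I*sqrt(149)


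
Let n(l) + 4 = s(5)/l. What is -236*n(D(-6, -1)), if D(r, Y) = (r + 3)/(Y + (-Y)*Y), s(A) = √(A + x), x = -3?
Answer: 944 - 472*√2/3 ≈ 721.50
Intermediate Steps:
s(A) = √(-3 + A) (s(A) = √(A - 3) = √(-3 + A))
D(r, Y) = (3 + r)/(Y - Y²)
n(l) = -4 + √2/l (n(l) = -4 + √(-3 + 5)/l = -4 + √2/l)
-236*n(D(-6, -1)) = -236*(-4 + √2/(((-3 - 1*(-6))/((-1)*(-1 - 1))))) = -236*(-4 + √2/((-1*(-3 + 6)/(-2)))) = -236*(-4 + √2/((-1*(-½)*3))) = -236*(-4 + √2/(3/2)) = -236*(-4 + √2*(⅔)) = -236*(-4 + 2*√2/3) = 944 - 472*√2/3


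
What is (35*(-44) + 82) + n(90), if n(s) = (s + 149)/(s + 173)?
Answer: -383215/263 ≈ -1457.1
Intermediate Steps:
n(s) = (149 + s)/(173 + s)
(35*(-44) + 82) + n(90) = (35*(-44) + 82) + (149 + 90)/(173 + 90) = (-1540 + 82) + 239/263 = -1458 + (1/263)*239 = -1458 + 239/263 = -383215/263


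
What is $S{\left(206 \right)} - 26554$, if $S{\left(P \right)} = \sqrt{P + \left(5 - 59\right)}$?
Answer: $-26554 + 2 \sqrt{38} \approx -26542.0$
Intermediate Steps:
$S{\left(P \right)} = \sqrt{-54 + P}$ ($S{\left(P \right)} = \sqrt{P - 54} = \sqrt{-54 + P}$)
$S{\left(206 \right)} - 26554 = \sqrt{-54 + 206} - 26554 = \sqrt{152} - 26554 = 2 \sqrt{38} - 26554 = -26554 + 2 \sqrt{38}$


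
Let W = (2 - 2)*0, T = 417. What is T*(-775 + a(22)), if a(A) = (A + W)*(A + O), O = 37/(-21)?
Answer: -962575/7 ≈ -1.3751e+5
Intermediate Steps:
O = -37/21 (O = 37*(-1/21) = -37/21 ≈ -1.7619)
W = 0 (W = 0*0 = 0)
a(A) = A*(-37/21 + A) (a(A) = (A + 0)*(A - 37/21) = A*(-37/21 + A))
T*(-775 + a(22)) = 417*(-775 + (1/21)*22*(-37 + 21*22)) = 417*(-775 + (1/21)*22*(-37 + 462)) = 417*(-775 + (1/21)*22*425) = 417*(-775 + 9350/21) = 417*(-6925/21) = -962575/7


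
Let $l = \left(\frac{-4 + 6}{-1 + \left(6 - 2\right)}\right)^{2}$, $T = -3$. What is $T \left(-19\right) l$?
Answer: $\frac{76}{3} \approx 25.333$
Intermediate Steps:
$l = \frac{4}{9}$ ($l = \left(\frac{2}{-1 + \left(6 - 2\right)}\right)^{2} = \left(\frac{2}{-1 + 4}\right)^{2} = \left(\frac{2}{3}\right)^{2} = \frac{4}{9} \approx 0.44444$)
$T \left(-19\right) l = \left(-3\right) \left(-19\right) \frac{4}{9} = 57 \cdot \frac{4}{9} = \frac{76}{3}$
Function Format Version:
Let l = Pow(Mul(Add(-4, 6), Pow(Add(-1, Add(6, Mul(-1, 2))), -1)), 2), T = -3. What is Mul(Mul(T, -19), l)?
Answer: Rational(76, 3) ≈ 25.333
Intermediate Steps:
l = Rational(4, 9) (l = Pow(Mul(2, Pow(Add(-1, Add(6, -2)), -1)), 2) = Pow(Mul(2, Pow(Add(-1, 4), -1)), 2) = Pow(Mul(2, Pow(3, -1)), 2) = Pow(Mul(2, Rational(1, 3)), 2) = Pow(Rational(2, 3), 2) = Rational(4, 9) ≈ 0.44444)
Mul(Mul(T, -19), l) = Mul(Mul(-3, -19), Rational(4, 9)) = Mul(57, Rational(4, 9)) = Rational(76, 3)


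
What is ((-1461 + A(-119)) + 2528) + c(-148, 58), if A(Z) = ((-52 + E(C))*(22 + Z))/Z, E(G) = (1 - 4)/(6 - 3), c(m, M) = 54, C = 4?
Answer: 128258/119 ≈ 1077.8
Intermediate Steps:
E(G) = -1 (E(G) = -3/3 = -3*⅓ = -1)
A(Z) = (-1166 - 53*Z)/Z (A(Z) = ((-52 - 1)*(22 + Z))/Z = (-53*(22 + Z))/Z = (-1166 - 53*Z)/Z)
((-1461 + A(-119)) + 2528) + c(-148, 58) = ((-1461 + (-53 - 1166/(-119))) + 2528) + 54 = ((-1461 + (-53 - 1166*(-1/119))) + 2528) + 54 = ((-1461 + (-53 + 1166/119)) + 2528) + 54 = ((-1461 - 5141/119) + 2528) + 54 = (-179000/119 + 2528) + 54 = 121832/119 + 54 = 128258/119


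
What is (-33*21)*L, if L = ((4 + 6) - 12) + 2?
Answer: 0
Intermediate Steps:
L = 0 (L = (10 - 12) + 2 = -2 + 2 = 0)
(-33*21)*L = -33*21*0 = -693*0 = 0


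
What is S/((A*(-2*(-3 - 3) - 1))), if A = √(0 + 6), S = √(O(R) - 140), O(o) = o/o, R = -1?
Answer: I*√834/66 ≈ 0.43756*I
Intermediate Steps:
O(o) = 1
S = I*√139 (S = √(1 - 140) = √(-139) = I*√139 ≈ 11.79*I)
A = √6 ≈ 2.4495
S/((A*(-2*(-3 - 3) - 1))) = (I*√139)/((√6*(-2*(-3 - 3) - 1))) = (I*√139)/((√6*(-2*(-6) - 1))) = (I*√139)/((√6*(12 - 1))) = (I*√139)/((√6*11)) = (I*√139)/((11*√6)) = (I*√139)*(√6/66) = I*√834/66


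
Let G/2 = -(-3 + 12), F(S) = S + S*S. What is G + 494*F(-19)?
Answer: 168930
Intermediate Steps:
F(S) = S + S²
G = -18 (G = 2*(-(-3 + 12)) = 2*(-1*9) = 2*(-9) = -18)
G + 494*F(-19) = -18 + 494*(-19*(1 - 19)) = -18 + 494*(-19*(-18)) = -18 + 494*342 = -18 + 168948 = 168930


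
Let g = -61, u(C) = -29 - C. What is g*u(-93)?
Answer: -3904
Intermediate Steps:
g*u(-93) = -61*(-29 - 1*(-93)) = -61*(-29 + 93) = -61*64 = -3904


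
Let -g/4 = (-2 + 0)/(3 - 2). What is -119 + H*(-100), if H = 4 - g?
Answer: 281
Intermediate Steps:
g = 8 (g = -4*(-2 + 0)/(3 - 2) = -(-8)/1 = -(-8) = -4*(-2) = 8)
H = -4 (H = 4 - 1*8 = 4 - 8 = -4)
-119 + H*(-100) = -119 - 4*(-100) = -119 + 400 = 281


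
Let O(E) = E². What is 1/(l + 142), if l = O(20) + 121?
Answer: 1/663 ≈ 0.0015083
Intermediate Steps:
l = 521 (l = 20² + 121 = 400 + 121 = 521)
1/(l + 142) = 1/(521 + 142) = 1/663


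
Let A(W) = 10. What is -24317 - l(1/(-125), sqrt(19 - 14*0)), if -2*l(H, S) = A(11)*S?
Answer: -24317 + 5*sqrt(19) ≈ -24295.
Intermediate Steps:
l(H, S) = -5*S
-24317 - l(1/(-125), sqrt(19 - 14*0)) = -24317 - (-5)*sqrt(19 - 14*0) = -24317 - (-5)*sqrt(19 + 0) = -24317 - (-5)*sqrt(19) = -24317 + 5*sqrt(19)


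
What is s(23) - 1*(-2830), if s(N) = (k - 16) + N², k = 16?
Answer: 3359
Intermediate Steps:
s(N) = N² (s(N) = (16 - 16) + N² = 0 + N² = N²)
s(23) - 1*(-2830) = 23² - 1*(-2830) = 529 + 2830 = 3359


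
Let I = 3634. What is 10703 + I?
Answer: 14337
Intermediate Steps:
10703 + I = 10703 + 3634 = 14337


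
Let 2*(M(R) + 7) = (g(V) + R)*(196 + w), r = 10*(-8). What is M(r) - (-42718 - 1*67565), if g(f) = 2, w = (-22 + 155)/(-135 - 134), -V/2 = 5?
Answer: 27613195/269 ≈ 1.0265e+5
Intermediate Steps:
V = -10 (V = -2*5 = -10)
w = -133/269 (w = 133/(-269) = 133*(-1/269) = -133/269 ≈ -0.49442)
r = -80
M(R) = 50708/269 + 52591*R/538 (M(R) = -7 + ((2 + R)*(196 - 133/269))/2 = -7 + ((2 + R)*(52591/269))/2 = -7 + (105182/269 + 52591*R/269)/2 = -7 + (52591/269 + 52591*R/538) = 50708/269 + 52591*R/538)
M(r) - (-42718 - 1*67565) = (50708/269 + (52591/538)*(-80)) - (-42718 - 1*67565) = (50708/269 - 2103640/269) - (-42718 - 67565) = -2052932/269 - 1*(-110283) = -2052932/269 + 110283 = 27613195/269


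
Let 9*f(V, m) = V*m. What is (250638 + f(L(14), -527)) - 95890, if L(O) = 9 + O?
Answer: 1380611/9 ≈ 1.5340e+5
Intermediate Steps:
f(V, m) = V*m/9 (f(V, m) = (V*m)/9 = V*m/9)
(250638 + f(L(14), -527)) - 95890 = (250638 + (⅑)*(9 + 14)*(-527)) - 95890 = (250638 + (⅑)*23*(-527)) - 95890 = (250638 - 12121/9) - 95890 = 2243621/9 - 95890 = 1380611/9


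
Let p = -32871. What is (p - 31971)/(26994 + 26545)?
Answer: -64842/53539 ≈ -1.2111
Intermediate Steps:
(p - 31971)/(26994 + 26545) = (-32871 - 31971)/(26994 + 26545) = -64842/53539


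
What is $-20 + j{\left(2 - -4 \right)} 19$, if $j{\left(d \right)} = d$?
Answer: $94$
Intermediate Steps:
$-20 + j{\left(2 - -4 \right)} 19 = -20 + \left(2 - -4\right) 19 = -20 + \left(2 + 4\right) 19 = -20 + 6 \cdot 19 = -20 + 114 = 94$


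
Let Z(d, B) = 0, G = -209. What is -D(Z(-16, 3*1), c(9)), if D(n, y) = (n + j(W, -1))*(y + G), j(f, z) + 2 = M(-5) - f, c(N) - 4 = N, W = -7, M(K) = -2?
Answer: 588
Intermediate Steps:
c(N) = 4 + N
j(f, z) = -4 - f (j(f, z) = -2 + (-2 - f) = -4 - f)
D(n, y) = (-209 + y)*(3 + n) (D(n, y) = (n + (-4 - 1*(-7)))*(y - 209) = (n + (-4 + 7))*(-209 + y) = (n + 3)*(-209 + y) = (3 + n)*(-209 + y) = (-209 + y)*(3 + n))
-D(Z(-16, 3*1), c(9)) = -(-627 - 209*0 + 3*(4 + 9) + 0*(4 + 9)) = -(-627 + 0 + 3*13 + 0*13) = -(-627 + 0 + 39 + 0) = -1*(-588) = 588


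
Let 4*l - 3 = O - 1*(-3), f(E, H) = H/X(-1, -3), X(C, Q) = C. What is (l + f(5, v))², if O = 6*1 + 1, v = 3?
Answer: 1/16 ≈ 0.062500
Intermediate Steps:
O = 7 (O = 6 + 1 = 7)
f(E, H) = -H (f(E, H) = H/(-1) = H*(-1) = -H)
l = 13/4 (l = ¾ + (7 - 1*(-3))/4 = ¾ + (7 + 3)/4 = ¾ + (¼)*10 = ¾ + 5/2 = 13/4 ≈ 3.2500)
(l + f(5, v))² = (13/4 - 1*3)² = (13/4 - 3)² = (¼)² = 1/16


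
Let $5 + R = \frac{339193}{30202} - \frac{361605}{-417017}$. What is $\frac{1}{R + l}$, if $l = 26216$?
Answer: $\frac{12594747434}{330273295434065} \approx 3.8134 \cdot 10^{-5}$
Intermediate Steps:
$R = \frac{89396704321}{12594747434}$ ($R = -5 + \left(\frac{339193}{30202} - \frac{361605}{-417017}\right) = -5 + \left(339193 \cdot \frac{1}{30202} - - \frac{361605}{417017}\right) = -5 + \left(\frac{339193}{30202} + \frac{361605}{417017}\right) = -5 + \frac{152370441491}{12594747434} = \frac{89396704321}{12594747434} \approx 7.0979$)
$\frac{1}{R + l} = \frac{1}{\frac{89396704321}{12594747434} + 26216} = \frac{1}{\frac{330273295434065}{12594747434}} = \frac{12594747434}{330273295434065}$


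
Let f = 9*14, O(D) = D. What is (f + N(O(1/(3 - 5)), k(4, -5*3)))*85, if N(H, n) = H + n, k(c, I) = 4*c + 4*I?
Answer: 13855/2 ≈ 6927.5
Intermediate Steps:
k(c, I) = 4*I + 4*c
f = 126
(f + N(O(1/(3 - 5)), k(4, -5*3)))*85 = (126 + (1/(3 - 5) + (4*(-5*3) + 4*4)))*85 = (126 + (1/(-2) + (4*(-15) + 16)))*85 = (126 + (-½ + (-60 + 16)))*85 = (126 + (-½ - 44))*85 = (126 - 89/2)*85 = (163/2)*85 = 13855/2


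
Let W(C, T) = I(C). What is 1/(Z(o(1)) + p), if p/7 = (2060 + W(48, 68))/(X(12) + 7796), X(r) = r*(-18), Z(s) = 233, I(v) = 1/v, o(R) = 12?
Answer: 363840/85466887 ≈ 0.0042571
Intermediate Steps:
I(v) = 1/v
X(r) = -18*r
W(C, T) = 1/C
p = 692167/363840 (p = 7*((2060 + 1/48)/(-18*12 + 7796)) = 7*((2060 + 1/48)/(-216 + 7796)) = 7*((98881/48)/7580) = 7*((98881/48)*(1/7580)) = 7*(98881/363840) = 692167/363840 ≈ 1.9024)
1/(Z(o(1)) + p) = 1/(233 + 692167/363840) = 1/(85466887/363840) = 363840/85466887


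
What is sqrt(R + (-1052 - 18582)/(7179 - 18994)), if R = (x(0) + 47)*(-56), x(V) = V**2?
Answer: I*sqrt(367180024490)/11815 ≈ 51.287*I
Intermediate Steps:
R = -2632 (R = (0**2 + 47)*(-56) = (0 + 47)*(-56) = 47*(-56) = -2632)
sqrt(R + (-1052 - 18582)/(7179 - 18994)) = sqrt(-2632 + (-1052 - 18582)/(7179 - 18994)) = sqrt(-2632 - 19634/(-11815)) = sqrt(-2632 - 19634*(-1/11815)) = sqrt(-2632 + 19634/11815) = sqrt(-31077446/11815) = I*sqrt(367180024490)/11815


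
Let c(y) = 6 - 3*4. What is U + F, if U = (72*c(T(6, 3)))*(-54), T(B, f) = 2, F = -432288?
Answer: -408960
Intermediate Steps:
c(y) = -6 (c(y) = 6 - 12 = -6)
U = 23328 (U = (72*(-6))*(-54) = -432*(-54) = 23328)
U + F = 23328 - 432288 = -408960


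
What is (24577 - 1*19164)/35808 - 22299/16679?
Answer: -708199165/597241632 ≈ -1.1858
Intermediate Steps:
(24577 - 1*19164)/35808 - 22299/16679 = (24577 - 19164)*(1/35808) - 22299*1/16679 = 5413*(1/35808) - 22299/16679 = 5413/35808 - 22299/16679 = -708199165/597241632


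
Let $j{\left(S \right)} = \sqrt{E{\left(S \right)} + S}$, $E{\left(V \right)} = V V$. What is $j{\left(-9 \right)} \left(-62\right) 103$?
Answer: $- 38316 \sqrt{2} \approx -54187.0$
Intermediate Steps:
$E{\left(V \right)} = V^{2}$
$j{\left(S \right)} = \sqrt{S + S^{2}}$ ($j{\left(S \right)} = \sqrt{S^{2} + S} = \sqrt{S + S^{2}}$)
$j{\left(-9 \right)} \left(-62\right) 103 = \sqrt{- 9 \left(1 - 9\right)} \left(-62\right) 103 = \sqrt{\left(-9\right) \left(-8\right)} \left(-62\right) 103 = \sqrt{72} \left(-62\right) 103 = 6 \sqrt{2} \left(-62\right) 103 = - 372 \sqrt{2} \cdot 103 = - 38316 \sqrt{2}$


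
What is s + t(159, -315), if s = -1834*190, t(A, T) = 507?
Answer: -347953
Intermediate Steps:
s = -348460
s + t(159, -315) = -348460 + 507 = -347953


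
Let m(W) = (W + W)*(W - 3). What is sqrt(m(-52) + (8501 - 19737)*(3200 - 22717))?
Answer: 2*sqrt(54824683) ≈ 14809.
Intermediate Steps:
m(W) = 2*W*(-3 + W) (m(W) = (2*W)*(-3 + W) = 2*W*(-3 + W))
sqrt(m(-52) + (8501 - 19737)*(3200 - 22717)) = sqrt(2*(-52)*(-3 - 52) + (8501 - 19737)*(3200 - 22717)) = sqrt(2*(-52)*(-55) - 11236*(-19517)) = sqrt(5720 + 219293012) = sqrt(219298732) = 2*sqrt(54824683)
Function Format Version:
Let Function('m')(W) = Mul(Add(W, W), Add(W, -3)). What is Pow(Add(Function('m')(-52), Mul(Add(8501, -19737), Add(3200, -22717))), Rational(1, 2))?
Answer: Mul(2, Pow(54824683, Rational(1, 2))) ≈ 14809.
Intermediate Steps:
Function('m')(W) = Mul(2, W, Add(-3, W)) (Function('m')(W) = Mul(Mul(2, W), Add(-3, W)) = Mul(2, W, Add(-3, W)))
Pow(Add(Function('m')(-52), Mul(Add(8501, -19737), Add(3200, -22717))), Rational(1, 2)) = Pow(Add(Mul(2, -52, Add(-3, -52)), Mul(Add(8501, -19737), Add(3200, -22717))), Rational(1, 2)) = Pow(Add(Mul(2, -52, -55), Mul(-11236, -19517)), Rational(1, 2)) = Pow(Add(5720, 219293012), Rational(1, 2)) = Pow(219298732, Rational(1, 2)) = Mul(2, Pow(54824683, Rational(1, 2)))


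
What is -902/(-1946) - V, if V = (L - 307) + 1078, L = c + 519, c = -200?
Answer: -1060119/973 ≈ -1089.5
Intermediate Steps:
L = 319 (L = -200 + 519 = 319)
V = 1090 (V = (319 - 307) + 1078 = 12 + 1078 = 1090)
-902/(-1946) - V = -902/(-1946) - 1*1090 = -902*(-1/1946) - 1090 = 451/973 - 1090 = -1060119/973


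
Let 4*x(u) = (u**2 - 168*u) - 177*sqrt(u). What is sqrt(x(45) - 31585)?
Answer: sqrt(-131875 - 531*sqrt(5))/2 ≈ 182.39*I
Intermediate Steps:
x(u) = -42*u - 177*sqrt(u)/4 + u**2/4 (x(u) = ((u**2 - 168*u) - 177*sqrt(u))/4 = (u**2 - 177*sqrt(u) - 168*u)/4 = -42*u - 177*sqrt(u)/4 + u**2/4)
sqrt(x(45) - 31585) = sqrt((-42*45 - 531*sqrt(5)/4 + (1/4)*45**2) - 31585) = sqrt((-1890 - 531*sqrt(5)/4 + (1/4)*2025) - 31585) = sqrt((-1890 - 531*sqrt(5)/4 + 2025/4) - 31585) = sqrt((-5535/4 - 531*sqrt(5)/4) - 31585) = sqrt(-131875/4 - 531*sqrt(5)/4)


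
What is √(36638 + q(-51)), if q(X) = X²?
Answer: √39239 ≈ 198.09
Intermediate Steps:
√(36638 + q(-51)) = √(36638 + (-51)²) = √(36638 + 2601) = √39239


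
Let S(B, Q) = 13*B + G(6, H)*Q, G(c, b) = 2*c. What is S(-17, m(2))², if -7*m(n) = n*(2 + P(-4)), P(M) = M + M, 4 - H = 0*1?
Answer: 1968409/49 ≈ 40172.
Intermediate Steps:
H = 4 (H = 4 - 0 = 4 - 1*0 = 4 + 0 = 4)
P(M) = 2*M
m(n) = 6*n/7 (m(n) = -n*(2 + 2*(-4))/7 = -n*(2 - 8)/7 = -n*(-6)/7 = -(-6)*n/7 = 6*n/7)
S(B, Q) = 12*Q + 13*B (S(B, Q) = 13*B + (2*6)*Q = 13*B + 12*Q = 12*Q + 13*B)
S(-17, m(2))² = (12*((6/7)*2) + 13*(-17))² = (12*(12/7) - 221)² = (144/7 - 221)² = (-1403/7)² = 1968409/49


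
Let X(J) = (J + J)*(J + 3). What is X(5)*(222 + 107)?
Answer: 26320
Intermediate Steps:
X(J) = 2*J*(3 + J) (X(J) = (2*J)*(3 + J) = 2*J*(3 + J))
X(5)*(222 + 107) = (2*5*(3 + 5))*(222 + 107) = (2*5*8)*329 = 80*329 = 26320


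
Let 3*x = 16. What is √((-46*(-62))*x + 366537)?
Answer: √3435729/3 ≈ 617.86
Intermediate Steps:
x = 16/3 (x = (⅓)*16 = 16/3 ≈ 5.3333)
√((-46*(-62))*x + 366537) = √(-46*(-62)*(16/3) + 366537) = √(2852*(16/3) + 366537) = √(45632/3 + 366537) = √(1145243/3) = √3435729/3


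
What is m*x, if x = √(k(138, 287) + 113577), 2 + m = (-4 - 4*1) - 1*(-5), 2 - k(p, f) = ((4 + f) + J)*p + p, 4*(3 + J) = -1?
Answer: -5*√294926/2 ≈ -1357.7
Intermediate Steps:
J = -13/4 (J = -3 + (¼)*(-1) = -3 - ¼ = -13/4 ≈ -3.2500)
k(p, f) = 2 - p - p*(¾ + f) (k(p, f) = 2 - (((4 + f) - 13/4)*p + p) = 2 - ((¾ + f)*p + p) = 2 - (p*(¾ + f) + p) = 2 - (p + p*(¾ + f)) = 2 + (-p - p*(¾ + f)) = 2 - p - p*(¾ + f))
m = -5 (m = -2 + ((-4 - 4*1) - 1*(-5)) = -2 + ((-4 - 4) + 5) = -2 + (-8 + 5) = -2 - 3 = -5)
x = √294926/2 (x = √((2 - 7/4*138 - 1*287*138) + 113577) = √((2 - 483/2 - 39606) + 113577) = √(-79691/2 + 113577) = √(147463/2) = √294926/2 ≈ 271.54)
m*x = -5*√294926/2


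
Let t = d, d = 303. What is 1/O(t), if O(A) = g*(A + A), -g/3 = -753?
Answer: 1/1368954 ≈ 7.3048e-7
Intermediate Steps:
g = 2259 (g = -3*(-753) = 2259)
t = 303
O(A) = 4518*A (O(A) = 2259*(A + A) = 2259*(2*A) = 4518*A)
1/O(t) = 1/(4518*303) = 1/1368954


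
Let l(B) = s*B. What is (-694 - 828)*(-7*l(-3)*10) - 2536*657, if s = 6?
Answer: -3583872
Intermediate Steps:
l(B) = 6*B
(-694 - 828)*(-7*l(-3)*10) - 2536*657 = (-694 - 828)*(-42*(-3)*10) - 2536*657 = -1522*(-7*(-18))*10 - 1*1666152 = -191772*10 - 1666152 = -1522*1260 - 1666152 = -1917720 - 1666152 = -3583872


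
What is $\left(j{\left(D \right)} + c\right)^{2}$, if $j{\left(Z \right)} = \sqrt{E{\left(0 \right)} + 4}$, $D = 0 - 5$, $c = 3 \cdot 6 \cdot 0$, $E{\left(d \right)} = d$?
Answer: $4$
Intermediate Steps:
$c = 0$ ($c = 18 \cdot 0 = 0$)
$D = -5$ ($D = 0 - 5 = -5$)
$j{\left(Z \right)} = 2$ ($j{\left(Z \right)} = \sqrt{0 + 4} = \sqrt{4} = 2$)
$\left(j{\left(D \right)} + c\right)^{2} = \left(2 + 0\right)^{2} = 2^{2} = 4$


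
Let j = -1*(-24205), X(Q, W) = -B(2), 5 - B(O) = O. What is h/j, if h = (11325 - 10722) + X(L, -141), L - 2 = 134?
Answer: 120/4841 ≈ 0.024788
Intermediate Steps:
B(O) = 5 - O
L = 136 (L = 2 + 134 = 136)
X(Q, W) = -3 (X(Q, W) = -(5 - 1*2) = -(5 - 2) = -1*3 = -3)
j = 24205
h = 600 (h = (11325 - 10722) - 3 = 603 - 3 = 600)
h/j = 600/24205 = 600*(1/24205) = 120/4841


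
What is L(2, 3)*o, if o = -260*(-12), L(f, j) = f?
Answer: 6240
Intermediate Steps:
o = 3120
L(2, 3)*o = 2*3120 = 6240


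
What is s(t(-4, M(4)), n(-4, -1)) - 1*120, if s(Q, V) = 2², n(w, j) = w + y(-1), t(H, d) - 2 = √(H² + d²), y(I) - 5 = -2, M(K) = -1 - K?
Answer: -116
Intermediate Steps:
y(I) = 3 (y(I) = 5 - 2 = 3)
t(H, d) = 2 + √(H² + d²)
n(w, j) = 3 + w (n(w, j) = w + 3 = 3 + w)
s(Q, V) = 4
s(t(-4, M(4)), n(-4, -1)) - 1*120 = 4 - 1*120 = 4 - 120 = -116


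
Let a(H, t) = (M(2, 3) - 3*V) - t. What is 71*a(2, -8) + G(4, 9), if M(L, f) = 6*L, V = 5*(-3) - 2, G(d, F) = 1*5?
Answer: 5046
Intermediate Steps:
G(d, F) = 5
V = -17 (V = -15 - 2 = -17)
a(H, t) = 63 - t (a(H, t) = (6*2 - 3*(-17)) - t = (12 + 51) - t = 63 - t)
71*a(2, -8) + G(4, 9) = 71*(63 - 1*(-8)) + 5 = 71*(63 + 8) + 5 = 71*71 + 5 = 5041 + 5 = 5046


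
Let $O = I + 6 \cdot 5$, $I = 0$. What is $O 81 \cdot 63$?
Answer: $153090$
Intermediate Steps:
$O = 30$ ($O = 0 + 6 \cdot 5 = 0 + 30 = 30$)
$O 81 \cdot 63 = 30 \cdot 81 \cdot 63 = 2430 \cdot 63 = 153090$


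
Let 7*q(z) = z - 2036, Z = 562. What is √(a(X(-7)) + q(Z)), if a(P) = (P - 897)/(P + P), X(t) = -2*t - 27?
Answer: I*√8603/7 ≈ 13.25*I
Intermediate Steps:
X(t) = -27 - 2*t
a(P) = (-897 + P)/(2*P) (a(P) = (-897 + P)/((2*P)) = (-897 + P)*(1/(2*P)) = (-897 + P)/(2*P))
q(z) = -2036/7 + z/7 (q(z) = (z - 2036)/7 = (-2036 + z)/7 = -2036/7 + z/7)
√(a(X(-7)) + q(Z)) = √((-897 + (-27 - 2*(-7)))/(2*(-27 - 2*(-7))) + (-2036/7 + (⅐)*562)) = √((-897 + (-27 + 14))/(2*(-27 + 14)) + (-2036/7 + 562/7)) = √((½)*(-897 - 13)/(-13) - 1474/7) = √((½)*(-1/13)*(-910) - 1474/7) = √(35 - 1474/7) = √(-1229/7) = I*√8603/7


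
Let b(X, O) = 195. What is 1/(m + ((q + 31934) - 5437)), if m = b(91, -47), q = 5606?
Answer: 1/32298 ≈ 3.0962e-5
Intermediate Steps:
m = 195
1/(m + ((q + 31934) - 5437)) = 1/(195 + ((5606 + 31934) - 5437)) = 1/(195 + (37540 - 5437)) = 1/(195 + 32103) = 1/32298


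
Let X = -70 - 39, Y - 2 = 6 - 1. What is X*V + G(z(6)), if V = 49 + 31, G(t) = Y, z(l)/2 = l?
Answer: -8713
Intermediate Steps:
Y = 7 (Y = 2 + (6 - 1) = 2 + 5 = 7)
z(l) = 2*l
G(t) = 7
V = 80
X = -109
X*V + G(z(6)) = -109*80 + 7 = -8720 + 7 = -8713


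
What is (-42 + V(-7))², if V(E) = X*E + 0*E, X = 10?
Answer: 12544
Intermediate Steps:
V(E) = 10*E (V(E) = 10*E + 0*E = 10*E + 0 = 10*E)
(-42 + V(-7))² = (-42 + 10*(-7))² = (-42 - 70)² = (-112)² = 12544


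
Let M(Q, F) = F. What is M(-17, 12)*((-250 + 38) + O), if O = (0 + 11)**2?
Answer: -1092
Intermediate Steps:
O = 121 (O = 11**2 = 121)
M(-17, 12)*((-250 + 38) + O) = 12*((-250 + 38) + 121) = 12*(-212 + 121) = 12*(-91) = -1092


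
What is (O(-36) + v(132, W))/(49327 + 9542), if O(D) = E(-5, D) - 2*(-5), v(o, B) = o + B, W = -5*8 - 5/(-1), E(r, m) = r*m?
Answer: 287/58869 ≈ 0.0048752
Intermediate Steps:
E(r, m) = m*r
W = -35 (W = -40 - 5*(-1) = -40 + 5 = -35)
v(o, B) = B + o
O(D) = 10 - 5*D (O(D) = D*(-5) - 2*(-5) = -5*D + 10 = 10 - 5*D)
(O(-36) + v(132, W))/(49327 + 9542) = ((10 - 5*(-36)) + (-35 + 132))/(49327 + 9542) = ((10 + 180) + 97)/58869 = (190 + 97)*(1/58869) = 287*(1/58869) = 287/58869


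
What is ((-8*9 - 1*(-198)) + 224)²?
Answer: 122500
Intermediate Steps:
((-8*9 - 1*(-198)) + 224)² = ((-72 + 198) + 224)² = (126 + 224)² = 350² = 122500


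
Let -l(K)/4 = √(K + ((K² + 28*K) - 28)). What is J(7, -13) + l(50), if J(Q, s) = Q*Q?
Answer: 49 - 4*√3922 ≈ -201.50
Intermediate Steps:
J(Q, s) = Q²
l(K) = -4*√(-28 + K² + 29*K) (l(K) = -4*√(K + ((K² + 28*K) - 28)) = -4*√(K + (-28 + K² + 28*K)) = -4*√(-28 + K² + 29*K))
J(7, -13) + l(50) = 7² - 4*√(-28 + 50² + 29*50) = 49 - 4*√(-28 + 2500 + 1450) = 49 - 4*√3922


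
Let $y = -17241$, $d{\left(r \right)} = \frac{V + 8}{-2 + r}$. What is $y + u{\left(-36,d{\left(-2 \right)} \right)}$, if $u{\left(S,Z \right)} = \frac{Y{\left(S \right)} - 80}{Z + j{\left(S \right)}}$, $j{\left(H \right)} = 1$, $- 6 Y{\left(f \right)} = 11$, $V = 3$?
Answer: $- \frac{361079}{21} \approx -17194.0$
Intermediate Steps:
$Y{\left(f \right)} = - \frac{11}{6}$ ($Y{\left(f \right)} = \left(- \frac{1}{6}\right) 11 = - \frac{11}{6}$)
$d{\left(r \right)} = \frac{11}{-2 + r}$ ($d{\left(r \right)} = \frac{3 + 8}{-2 + r} = \frac{11}{-2 + r}$)
$u{\left(S,Z \right)} = - \frac{491}{6 \left(1 + Z\right)}$ ($u{\left(S,Z \right)} = \frac{- \frac{11}{6} - 80}{Z + 1} = - \frac{491}{6 \left(1 + Z\right)}$)
$y + u{\left(-36,d{\left(-2 \right)} \right)} = -17241 - \frac{491}{6 + 6 \frac{11}{-2 - 2}} = -17241 - \frac{491}{6 + 6 \frac{11}{-4}} = -17241 - \frac{491}{6 + 6 \cdot 11 \left(- \frac{1}{4}\right)} = -17241 - \frac{491}{6 + 6 \left(- \frac{11}{4}\right)} = -17241 - \frac{491}{6 - \frac{33}{2}} = -17241 - \frac{491}{- \frac{21}{2}} = -17241 - - \frac{982}{21} = -17241 + \frac{982}{21} = - \frac{361079}{21}$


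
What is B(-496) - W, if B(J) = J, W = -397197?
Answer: 396701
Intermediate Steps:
B(-496) - W = -496 - 1*(-397197) = -496 + 397197 = 396701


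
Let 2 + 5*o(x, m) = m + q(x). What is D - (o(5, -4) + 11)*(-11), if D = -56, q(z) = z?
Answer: 314/5 ≈ 62.800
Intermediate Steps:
o(x, m) = -⅖ + m/5 + x/5 (o(x, m) = -⅖ + (m + x)/5 = -⅖ + (m/5 + x/5) = -⅖ + m/5 + x/5)
D - (o(5, -4) + 11)*(-11) = -56 - ((-⅖ + (⅕)*(-4) + (⅕)*5) + 11)*(-11) = -56 - ((-⅖ - ⅘ + 1) + 11)*(-11) = -56 - (-⅕ + 11)*(-11) = -56 - 54*(-11)/5 = -56 - 1*(-594/5) = -56 + 594/5 = 314/5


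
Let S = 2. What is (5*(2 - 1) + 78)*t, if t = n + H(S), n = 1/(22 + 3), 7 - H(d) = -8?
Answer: 31208/25 ≈ 1248.3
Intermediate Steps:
H(d) = 15 (H(d) = 7 - 1*(-8) = 7 + 8 = 15)
n = 1/25 ≈ 0.040000
t = 376/25 (t = 1/25 + 15 = 376/25 ≈ 15.040)
(5*(2 - 1) + 78)*t = (5*(2 - 1) + 78)*(376/25) = (5*1 + 78)*(376/25) = (5 + 78)*(376/25) = 83*(376/25) = 31208/25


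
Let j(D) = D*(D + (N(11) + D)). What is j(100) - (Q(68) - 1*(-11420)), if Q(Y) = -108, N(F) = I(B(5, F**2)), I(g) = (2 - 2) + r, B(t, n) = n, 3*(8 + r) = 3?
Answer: 7988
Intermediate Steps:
r = -7 (r = -8 + (1/3)*3 = -8 + 1 = -7)
I(g) = -7 (I(g) = (2 - 2) - 7 = 0 - 7 = -7)
N(F) = -7
j(D) = D*(-7 + 2*D) (j(D) = D*(D + (-7 + D)) = D*(-7 + 2*D))
j(100) - (Q(68) - 1*(-11420)) = 100*(-7 + 2*100) - (-108 - 1*(-11420)) = 100*(-7 + 200) - (-108 + 11420) = 100*193 - 1*11312 = 19300 - 11312 = 7988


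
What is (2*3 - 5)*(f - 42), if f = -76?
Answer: -118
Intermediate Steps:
(2*3 - 5)*(f - 42) = (2*3 - 5)*(-76 - 42) = (6 - 5)*(-118) = 1*(-118) = -118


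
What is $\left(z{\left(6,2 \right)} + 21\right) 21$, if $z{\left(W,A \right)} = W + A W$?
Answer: $819$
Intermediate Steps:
$\left(z{\left(6,2 \right)} + 21\right) 21 = \left(6 \left(1 + 2\right) + 21\right) 21 = \left(6 \cdot 3 + 21\right) 21 = \left(18 + 21\right) 21 = 39 \cdot 21 = 819$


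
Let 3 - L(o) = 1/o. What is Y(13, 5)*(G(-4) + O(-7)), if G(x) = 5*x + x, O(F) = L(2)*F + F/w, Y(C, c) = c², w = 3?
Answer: -6575/6 ≈ -1095.8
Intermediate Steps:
L(o) = 3 - 1/o
O(F) = 17*F/6 (O(F) = (3 - 1/2)*F + F/3 = (3 - 1*½)*F + F*(⅓) = (3 - ½)*F + F/3 = 5*F/2 + F/3 = 17*F/6)
G(x) = 6*x
Y(13, 5)*(G(-4) + O(-7)) = 5²*(6*(-4) + (17/6)*(-7)) = 25*(-24 - 119/6) = 25*(-263/6) = -6575/6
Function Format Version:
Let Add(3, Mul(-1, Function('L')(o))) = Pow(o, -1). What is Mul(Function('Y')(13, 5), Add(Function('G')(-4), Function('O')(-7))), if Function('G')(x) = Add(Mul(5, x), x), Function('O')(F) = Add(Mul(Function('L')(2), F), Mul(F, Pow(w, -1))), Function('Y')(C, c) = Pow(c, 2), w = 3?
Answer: Rational(-6575, 6) ≈ -1095.8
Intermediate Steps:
Function('L')(o) = Add(3, Mul(-1, Pow(o, -1)))
Function('O')(F) = Mul(Rational(17, 6), F) (Function('O')(F) = Add(Mul(Add(3, Mul(-1, Pow(2, -1))), F), Mul(F, Pow(3, -1))) = Add(Mul(Add(3, Mul(-1, Rational(1, 2))), F), Mul(F, Rational(1, 3))) = Add(Mul(Add(3, Rational(-1, 2)), F), Mul(Rational(1, 3), F)) = Add(Mul(Rational(5, 2), F), Mul(Rational(1, 3), F)) = Mul(Rational(17, 6), F))
Function('G')(x) = Mul(6, x)
Mul(Function('Y')(13, 5), Add(Function('G')(-4), Function('O')(-7))) = Mul(Pow(5, 2), Add(Mul(6, -4), Mul(Rational(17, 6), -7))) = Mul(25, Add(-24, Rational(-119, 6))) = Mul(25, Rational(-263, 6)) = Rational(-6575, 6)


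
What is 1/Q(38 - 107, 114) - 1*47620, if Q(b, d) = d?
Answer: -5428679/114 ≈ -47620.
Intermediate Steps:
1/Q(38 - 107, 114) - 1*47620 = 1/114 - 1*47620 = 1/114 - 47620 = -5428679/114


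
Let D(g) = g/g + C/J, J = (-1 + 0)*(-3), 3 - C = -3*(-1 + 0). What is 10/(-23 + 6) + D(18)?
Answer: 7/17 ≈ 0.41176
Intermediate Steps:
C = 0 (C = 3 - (-3)*(-1 + 0) = 3 - (-3)*(-1) = 3 - 1*3 = 3 - 3 = 0)
J = 3 (J = -1*(-3) = 3)
D(g) = 1 (D(g) = g/g + 0/3 = 1 + 0*(⅓) = 1 + 0 = 1)
10/(-23 + 6) + D(18) = 10/(-23 + 6) + 1 = 10/(-17) + 1 = -1/17*10 + 1 = -10/17 + 1 = 7/17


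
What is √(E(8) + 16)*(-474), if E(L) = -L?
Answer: -948*√2 ≈ -1340.7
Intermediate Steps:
√(E(8) + 16)*(-474) = √(-1*8 + 16)*(-474) = √(-8 + 16)*(-474) = √8*(-474) = (2*√2)*(-474) = -948*√2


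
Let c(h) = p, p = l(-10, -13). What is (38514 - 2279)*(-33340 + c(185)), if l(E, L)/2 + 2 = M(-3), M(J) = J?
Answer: -1208437250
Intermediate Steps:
l(E, L) = -10 (l(E, L) = -4 + 2*(-3) = -4 - 6 = -10)
p = -10
c(h) = -10
(38514 - 2279)*(-33340 + c(185)) = (38514 - 2279)*(-33340 - 10) = 36235*(-33350) = -1208437250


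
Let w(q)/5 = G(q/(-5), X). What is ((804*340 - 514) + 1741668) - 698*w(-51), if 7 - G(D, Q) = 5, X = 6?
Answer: 2007534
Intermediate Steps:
G(D, Q) = 2 (G(D, Q) = 7 - 1*5 = 7 - 5 = 2)
w(q) = 10 (w(q) = 5*2 = 10)
((804*340 - 514) + 1741668) - 698*w(-51) = ((804*340 - 514) + 1741668) - 698*10 = ((273360 - 514) + 1741668) - 6980 = (272846 + 1741668) - 6980 = 2014514 - 6980 = 2007534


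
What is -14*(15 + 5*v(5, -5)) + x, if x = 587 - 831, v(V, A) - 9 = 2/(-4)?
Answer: -1049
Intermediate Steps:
v(V, A) = 17/2 (v(V, A) = 9 + 2/(-4) = 9 + 2*(-¼) = 9 - ½ = 17/2)
x = -244
-14*(15 + 5*v(5, -5)) + x = -14*(15 + 5*(17/2)) - 244 = -14*(15 + 85/2) - 244 = -14*115/2 - 244 = -805 - 244 = -1049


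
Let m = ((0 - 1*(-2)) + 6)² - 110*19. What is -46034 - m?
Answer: -44008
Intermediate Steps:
m = -2026 (m = ((0 + 2) + 6)² - 2090 = (2 + 6)² - 2090 = 8² - 2090 = 64 - 2090 = -2026)
-46034 - m = -46034 - 1*(-2026) = -46034 + 2026 = -44008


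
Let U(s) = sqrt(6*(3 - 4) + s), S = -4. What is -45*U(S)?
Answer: -45*I*sqrt(10) ≈ -142.3*I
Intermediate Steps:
U(s) = sqrt(-6 + s) (U(s) = sqrt(6*(-1) + s) = sqrt(-6 + s))
-45*U(S) = -45*sqrt(-6 - 4) = -45*I*sqrt(10)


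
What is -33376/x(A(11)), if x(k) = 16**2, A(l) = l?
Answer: -1043/8 ≈ -130.38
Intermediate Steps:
x(k) = 256
-33376/x(A(11)) = -33376/256 = -33376*1/256 = -1043/8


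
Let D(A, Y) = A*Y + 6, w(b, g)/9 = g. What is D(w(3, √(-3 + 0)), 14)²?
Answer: -47592 + 1512*I*√3 ≈ -47592.0 + 2618.9*I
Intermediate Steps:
w(b, g) = 9*g
D(A, Y) = 6 + A*Y
D(w(3, √(-3 + 0)), 14)² = (6 + (9*√(-3 + 0))*14)² = (6 + (9*√(-3))*14)² = (6 + (9*(I*√3))*14)² = (6 + (9*I*√3)*14)² = (6 + 126*I*√3)²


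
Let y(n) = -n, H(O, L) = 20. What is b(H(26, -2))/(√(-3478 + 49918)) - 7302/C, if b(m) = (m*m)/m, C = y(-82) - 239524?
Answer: 1217/39907 + √1290/387 ≈ 0.12330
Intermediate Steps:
C = -239442 (C = -1*(-82) - 239524 = 82 - 239524 = -239442)
b(m) = m (b(m) = m²/m = m)
b(H(26, -2))/(√(-3478 + 49918)) - 7302/C = 20/(√(-3478 + 49918)) - 7302/(-239442) = 20/(√46440) - 7302*(-1/239442) = 20/((6*√1290)) + 1217/39907 = 20*(√1290/7740) + 1217/39907 = √1290/387 + 1217/39907 = 1217/39907 + √1290/387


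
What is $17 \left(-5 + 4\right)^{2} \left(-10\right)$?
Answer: $-170$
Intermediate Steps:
$17 \left(-5 + 4\right)^{2} \left(-10\right) = 17 \left(-1\right)^{2} \left(-10\right) = 17 \cdot 1 \left(-10\right) = 17 \left(-10\right) = -170$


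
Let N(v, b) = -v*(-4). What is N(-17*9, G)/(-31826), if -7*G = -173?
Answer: 306/15913 ≈ 0.019230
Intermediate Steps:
G = 173/7 (G = -1/7*(-173) = 173/7 ≈ 24.714)
N(v, b) = 4*v (N(v, b) = -(-4)*v = 4*v)
N(-17*9, G)/(-31826) = (4*(-17*9))/(-31826) = (4*(-153))*(-1/31826) = -612*(-1/31826) = 306/15913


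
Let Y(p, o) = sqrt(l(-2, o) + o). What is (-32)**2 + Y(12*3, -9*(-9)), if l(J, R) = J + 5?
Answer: 1024 + 2*sqrt(21) ≈ 1033.2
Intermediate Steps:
l(J, R) = 5 + J
Y(p, o) = sqrt(3 + o) (Y(p, o) = sqrt((5 - 2) + o) = sqrt(3 + o))
(-32)**2 + Y(12*3, -9*(-9)) = (-32)**2 + sqrt(3 - 9*(-9)) = 1024 + sqrt(3 + 81) = 1024 + sqrt(84) = 1024 + 2*sqrt(21)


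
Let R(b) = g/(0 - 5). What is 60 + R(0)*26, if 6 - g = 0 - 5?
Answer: 14/5 ≈ 2.8000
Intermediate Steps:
g = 11 (g = 6 - (0 - 5) = 6 - 1*(-5) = 6 + 5 = 11)
R(b) = -11/5 (R(b) = 11/(0 - 5) = 11/(-5) = 11*(-1/5) = -11/5)
60 + R(0)*26 = 60 - 11/5*26 = 60 - 286/5 = 14/5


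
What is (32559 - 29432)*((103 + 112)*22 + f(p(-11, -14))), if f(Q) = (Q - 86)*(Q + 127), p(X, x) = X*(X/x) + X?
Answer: -4052144839/196 ≈ -2.0674e+7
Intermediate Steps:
p(X, x) = X + X²/x (p(X, x) = X²/x + X = X + X²/x)
f(Q) = (-86 + Q)*(127 + Q)
(32559 - 29432)*((103 + 112)*22 + f(p(-11, -14))) = (32559 - 29432)*((103 + 112)*22 + (-10922 + (-11*(-11 - 14)/(-14))² + 41*(-11*(-11 - 14)/(-14)))) = 3127*(215*22 + (-10922 + (-11*(-1/14)*(-25))² + 41*(-11*(-1/14)*(-25)))) = 3127*(4730 + (-10922 + (-275/14)² + 41*(-275/14))) = 3127*(4730 + (-10922 + 75625/196 - 11275/14)) = 3127*(4730 - 2222937/196) = 3127*(-1295857/196) = -4052144839/196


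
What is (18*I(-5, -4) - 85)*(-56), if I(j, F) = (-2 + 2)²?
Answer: 4760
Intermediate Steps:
I(j, F) = 0 (I(j, F) = 0² = 0)
(18*I(-5, -4) - 85)*(-56) = (18*0 - 85)*(-56) = (0 - 85)*(-56) = -85*(-56) = 4760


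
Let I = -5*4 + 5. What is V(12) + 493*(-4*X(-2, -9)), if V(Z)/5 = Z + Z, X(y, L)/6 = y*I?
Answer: -354840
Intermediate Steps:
I = -15 (I = -20 + 5 = -15)
X(y, L) = -90*y (X(y, L) = 6*(y*(-15)) = 6*(-15*y) = -90*y)
V(Z) = 10*Z (V(Z) = 5*(Z + Z) = 5*(2*Z) = 10*Z)
V(12) + 493*(-4*X(-2, -9)) = 10*12 + 493*(-(-360)*(-2)) = 120 + 493*(-4*180) = 120 + 493*(-720) = 120 - 354960 = -354840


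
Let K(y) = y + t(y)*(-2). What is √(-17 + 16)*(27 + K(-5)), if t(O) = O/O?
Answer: 20*I ≈ 20.0*I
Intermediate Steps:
t(O) = 1
K(y) = -2 + y (K(y) = y + 1*(-2) = y - 2 = -2 + y)
√(-17 + 16)*(27 + K(-5)) = √(-17 + 16)*(27 + (-2 - 5)) = √(-1)*(27 - 7) = I*20 = 20*I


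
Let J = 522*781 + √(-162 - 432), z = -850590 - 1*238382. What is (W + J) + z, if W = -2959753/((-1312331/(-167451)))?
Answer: -1389691586593/1312331 + 3*I*√66 ≈ -1.0589e+6 + 24.372*I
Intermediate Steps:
z = -1088972 (z = -850590 - 238382 = -1088972)
W = -495613599603/1312331 (W = -2959753/((-1312331*(-1/167451))) = -2959753/1312331/167451 = -2959753*167451/1312331 = -495613599603/1312331 ≈ -3.7766e+5)
J = 407682 + 3*I*√66 (J = 407682 + √(-594) = 407682 + 3*I*√66 ≈ 4.0768e+5 + 24.372*I)
(W + J) + z = (-495613599603/1312331 + (407682 + 3*I*√66)) - 1088972 = (39400127139/1312331 + 3*I*√66) - 1088972 = -1389691586593/1312331 + 3*I*√66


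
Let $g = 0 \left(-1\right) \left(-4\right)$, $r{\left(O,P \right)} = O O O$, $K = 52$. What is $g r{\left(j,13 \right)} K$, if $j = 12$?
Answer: $0$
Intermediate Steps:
$r{\left(O,P \right)} = O^{3}$ ($r{\left(O,P \right)} = O^{2} O = O^{3}$)
$g = 0$ ($g = 0 \left(-4\right) = 0$)
$g r{\left(j,13 \right)} K = 0 \cdot 12^{3} \cdot 52 = 0 \cdot 1728 \cdot 52 = 0 \cdot 52 = 0$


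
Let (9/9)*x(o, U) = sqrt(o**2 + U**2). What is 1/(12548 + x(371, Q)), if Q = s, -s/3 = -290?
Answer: 12548/156557763 - sqrt(894541)/156557763 ≈ 7.4108e-5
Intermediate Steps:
s = 870 (s = -3*(-290) = 870)
Q = 870
x(o, U) = sqrt(U**2 + o**2) (x(o, U) = sqrt(o**2 + U**2) = sqrt(U**2 + o**2))
1/(12548 + x(371, Q)) = 1/(12548 + sqrt(870**2 + 371**2)) = 1/(12548 + sqrt(756900 + 137641)) = 1/(12548 + sqrt(894541))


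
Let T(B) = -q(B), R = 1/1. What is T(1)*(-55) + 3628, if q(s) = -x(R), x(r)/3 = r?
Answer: 3463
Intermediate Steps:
R = 1
x(r) = 3*r
q(s) = -3
T(B) = 3 (T(B) = -1*(-3) = 3)
T(1)*(-55) + 3628 = 3*(-55) + 3628 = -165 + 3628 = 3463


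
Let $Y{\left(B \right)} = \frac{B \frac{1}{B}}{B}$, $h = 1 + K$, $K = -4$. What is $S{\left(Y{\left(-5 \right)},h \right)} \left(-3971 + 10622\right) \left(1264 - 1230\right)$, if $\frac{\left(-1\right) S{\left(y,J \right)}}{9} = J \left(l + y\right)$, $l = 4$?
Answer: $\frac{116006742}{5} \approx 2.3201 \cdot 10^{7}$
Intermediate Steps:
$h = -3$ ($h = 1 - 4 = -3$)
$Y{\left(B \right)} = \frac{1}{B}$ ($Y{\left(B \right)} = 1 \frac{1}{B} = \frac{1}{B}$)
$S{\left(y,J \right)} = - 9 J \left(4 + y\right)$
$S{\left(Y{\left(-5 \right)},h \right)} \left(-3971 + 10622\right) \left(1264 - 1230\right) = \left(-9\right) \left(-3\right) \left(4 + \frac{1}{-5}\right) \left(-3971 + 10622\right) \left(1264 - 1230\right) = \left(-9\right) \left(-3\right) \left(4 - \frac{1}{5}\right) 6651 \cdot 34 = \left(-9\right) \left(-3\right) \frac{19}{5} \cdot 226134 = \frac{513}{5} \cdot 226134 = \frac{116006742}{5}$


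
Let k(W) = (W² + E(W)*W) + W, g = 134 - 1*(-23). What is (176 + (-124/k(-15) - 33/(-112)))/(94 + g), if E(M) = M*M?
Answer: 62506813/88974480 ≈ 0.70253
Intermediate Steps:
E(M) = M²
g = 157 (g = 134 + 23 = 157)
k(W) = W + W² + W³ (k(W) = (W² + W²*W) + W = (W² + W³) + W = W + W² + W³)
(176 + (-124/k(-15) - 33/(-112)))/(94 + g) = (176 + (-124*(-1/(15*(1 - 15 + (-15)²))) - 33/(-112)))/(94 + 157) = (176 + (-124*(-1/(15*(1 - 15 + 225))) - 33*(-1/112)))/251 = (176 + (-124/((-15*211)) + 33/112))*(1/251) = (176 + (-124/(-3165) + 33/112))*(1/251) = (176 + (-124*(-1/3165) + 33/112))*(1/251) = (176 + (124/3165 + 33/112))*(1/251) = (176 + 118333/354480)*(1/251) = (62506813/354480)*(1/251) = 62506813/88974480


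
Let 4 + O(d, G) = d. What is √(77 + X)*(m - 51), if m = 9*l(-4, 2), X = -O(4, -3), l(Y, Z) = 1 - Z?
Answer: -60*√77 ≈ -526.50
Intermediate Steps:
O(d, G) = -4 + d
X = 0 (X = -(-4 + 4) = -1*0 = 0)
m = -9 (m = 9*(1 - 1*2) = 9*(1 - 2) = 9*(-1) = -9)
√(77 + X)*(m - 51) = √(77 + 0)*(-9 - 51) = √77*(-60) = -60*√77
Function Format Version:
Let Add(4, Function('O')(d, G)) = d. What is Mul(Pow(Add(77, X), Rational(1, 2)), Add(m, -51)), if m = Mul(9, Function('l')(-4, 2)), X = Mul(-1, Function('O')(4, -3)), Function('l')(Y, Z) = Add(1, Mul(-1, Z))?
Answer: Mul(-60, Pow(77, Rational(1, 2))) ≈ -526.50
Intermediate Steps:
Function('O')(d, G) = Add(-4, d)
X = 0 (X = Mul(-1, Add(-4, 4)) = Mul(-1, 0) = 0)
m = -9 (m = Mul(9, Add(1, Mul(-1, 2))) = Mul(9, Add(1, -2)) = Mul(9, -1) = -9)
Mul(Pow(Add(77, X), Rational(1, 2)), Add(m, -51)) = Mul(Pow(Add(77, 0), Rational(1, 2)), Add(-9, -51)) = Mul(Pow(77, Rational(1, 2)), -60) = Mul(-60, Pow(77, Rational(1, 2)))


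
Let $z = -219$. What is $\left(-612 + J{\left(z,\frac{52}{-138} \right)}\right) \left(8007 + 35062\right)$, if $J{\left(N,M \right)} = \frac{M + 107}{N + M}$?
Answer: $- \frac{399301355869}{15137} \approx -2.6379 \cdot 10^{7}$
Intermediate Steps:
$J{\left(N,M \right)} = \frac{107 + M}{M + N}$
$\left(-612 + J{\left(z,\frac{52}{-138} \right)}\right) \left(8007 + 35062\right) = \left(-612 + \frac{107 + \frac{52}{-138}}{\frac{52}{-138} - 219}\right) \left(8007 + 35062\right) = \left(-612 + \frac{107 + 52 \left(- \frac{1}{138}\right)}{52 \left(- \frac{1}{138}\right) - 219}\right) 43069 = \left(-612 + \frac{107 - \frac{26}{69}}{- \frac{26}{69} - 219}\right) 43069 = \left(-612 + \frac{1}{- \frac{15137}{69}} \cdot \frac{7357}{69}\right) 43069 = \left(-612 - \frac{7357}{15137}\right) 43069 = \left(- \frac{9271201}{15137}\right) 43069 = - \frac{399301355869}{15137}$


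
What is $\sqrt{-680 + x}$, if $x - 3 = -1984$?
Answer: $i \sqrt{2661} \approx 51.585 i$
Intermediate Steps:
$x = -1981$ ($x = 3 - 1984 = -1981$)
$\sqrt{-680 + x} = \sqrt{-680 - 1981} = \sqrt{-2661} = i \sqrt{2661}$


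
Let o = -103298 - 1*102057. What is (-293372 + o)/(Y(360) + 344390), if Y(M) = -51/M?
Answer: -59847240/41326783 ≈ -1.4481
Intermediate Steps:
o = -205355 (o = -103298 - 102057 = -205355)
(-293372 + o)/(Y(360) + 344390) = (-293372 - 205355)/(-51/360 + 344390) = -498727/(-51*1/360 + 344390) = -498727/(-17/120 + 344390) = -498727/41326783/120 = -498727*120/41326783 = -59847240/41326783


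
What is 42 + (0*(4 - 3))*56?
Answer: 42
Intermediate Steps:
42 + (0*(4 - 3))*56 = 42 + (0*1)*56 = 42 + 0*56 = 42 + 0 = 42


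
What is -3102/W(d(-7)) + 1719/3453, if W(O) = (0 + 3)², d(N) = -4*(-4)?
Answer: -1188415/3453 ≈ -344.17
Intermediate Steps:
d(N) = 16
W(O) = 9 (W(O) = 3² = 9)
-3102/W(d(-7)) + 1719/3453 = -3102/9 + 1719/3453 = -3102*⅑ + 1719*(1/3453) = -1034/3 + 573/1151 = -1188415/3453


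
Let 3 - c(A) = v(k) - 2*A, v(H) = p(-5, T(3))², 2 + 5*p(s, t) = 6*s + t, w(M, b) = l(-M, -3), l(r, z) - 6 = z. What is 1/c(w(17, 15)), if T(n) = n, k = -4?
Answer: -25/616 ≈ -0.040584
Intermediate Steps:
l(r, z) = 6 + z
w(M, b) = 3 (w(M, b) = 6 - 3 = 3)
p(s, t) = -⅖ + t/5 + 6*s/5 (p(s, t) = -⅖ + (6*s + t)/5 = -⅖ + (t + 6*s)/5 = -⅖ + (t/5 + 6*s/5) = -⅖ + t/5 + 6*s/5)
v(H) = 841/25 (v(H) = (-⅖ + (⅕)*3 + (6/5)*(-5))² = (-⅖ + ⅗ - 6)² = (-29/5)² = 841/25)
c(A) = -766/25 + 2*A (c(A) = 3 - (841/25 - 2*A) = 3 + (-841/25 + 2*A) = -766/25 + 2*A)
1/c(w(17, 15)) = 1/(-766/25 + 2*3) = 1/(-766/25 + 6) = 1/(-616/25) = -25/616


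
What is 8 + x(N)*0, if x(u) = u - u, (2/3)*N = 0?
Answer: 8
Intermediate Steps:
N = 0 (N = (3/2)*0 = 0)
x(u) = 0
8 + x(N)*0 = 8 + 0*0 = 8 + 0 = 8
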